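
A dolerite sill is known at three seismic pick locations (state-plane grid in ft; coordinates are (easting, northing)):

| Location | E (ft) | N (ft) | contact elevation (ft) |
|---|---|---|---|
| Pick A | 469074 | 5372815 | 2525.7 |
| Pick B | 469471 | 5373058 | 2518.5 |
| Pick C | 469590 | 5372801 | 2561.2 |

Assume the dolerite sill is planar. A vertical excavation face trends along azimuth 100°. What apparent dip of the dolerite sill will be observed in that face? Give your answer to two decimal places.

5.01°

Let the plane be z = a·E + b·N + c.
Pick B−Pick A: 397a + 243b = −7.2;  Pick C−Pick A: 516a − 14b = 35.5.
Solving gives a = 0.06511, b = −0.13600.
Unit vector along 100° is (sin 100°, cos 100°) = (0.9848, -0.1736).
Slope in that direction = a·(0.9848) + b·(-0.1736) = 0.08774.
Apparent dip = arctan|0.08774| = 5.01° (true dip is 8.6°, so apparent ≤ true as expected).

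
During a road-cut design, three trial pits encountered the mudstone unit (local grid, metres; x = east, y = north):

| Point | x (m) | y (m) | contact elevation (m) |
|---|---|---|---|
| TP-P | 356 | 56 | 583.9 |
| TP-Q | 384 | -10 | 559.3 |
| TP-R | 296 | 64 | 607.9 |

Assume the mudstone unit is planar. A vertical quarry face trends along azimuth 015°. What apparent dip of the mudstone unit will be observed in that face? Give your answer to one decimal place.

6.4°

Two edge vectors: TP-P→TP-Q = (28, -66, -24.6), TP-P→TP-R = (-60, 8, 24).
Normal n = (TP-P→TP-Q) × (TP-P→TP-R) = (-1387.2, 804, -3736).
So ∂z/∂x = −n_x/n_z = −0.37131 and ∂z/∂y = −n_y/n_z = 0.21520.
Unit vector along 015° is (sin 15°, cos 15°) = (0.2588, 0.9659).
Slope in that direction = a·(0.2588) + b·(0.9659) = 0.11177.
Apparent dip = arctan|0.11177| = 6.4° (true dip is 23.2°, so apparent ≤ true as expected).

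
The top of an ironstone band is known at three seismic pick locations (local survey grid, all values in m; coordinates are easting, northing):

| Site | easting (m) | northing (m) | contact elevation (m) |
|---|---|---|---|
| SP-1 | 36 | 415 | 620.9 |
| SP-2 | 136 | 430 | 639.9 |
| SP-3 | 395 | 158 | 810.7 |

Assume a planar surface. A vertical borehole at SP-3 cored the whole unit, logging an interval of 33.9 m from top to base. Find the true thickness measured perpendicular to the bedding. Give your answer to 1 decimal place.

30.8 m

Two edge vectors: SP-1→SP-2 = (100, 15, 19), SP-1→SP-3 = (359, -257, 189.8).
Normal n = (SP-1→SP-2) × (SP-1→SP-3) = (7730, -12159, -31085).
So ∂z/∂easting = −n_x/n_z = 0.24867 and ∂z/∂northing = −n_y/n_z = −0.39115.
|∇z| = √(a²+b²) = 0.46351, so dip δ = arctan(0.46351) = 24.87°.
True thickness = vertical thickness × cos δ = 33.9 × cos 24.87° = 30.8 m.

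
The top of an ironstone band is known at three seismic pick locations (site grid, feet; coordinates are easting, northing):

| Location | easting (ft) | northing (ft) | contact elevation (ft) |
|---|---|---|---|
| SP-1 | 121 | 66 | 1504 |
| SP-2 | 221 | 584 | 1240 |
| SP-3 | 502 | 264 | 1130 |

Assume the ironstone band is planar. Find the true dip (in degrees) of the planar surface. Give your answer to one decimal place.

Let the plane be z = a·easting + b·northing + c.
SP-2−SP-1: 100a + 518b = −264;  SP-3−SP-1: 381a + 198b = −374.
Solving gives a = −0.79670, b = −0.35585.
Gradient magnitude |∇z| = √(a² + b²) = √(0.63473 + 0.12663) = 0.87256.
True dip = arctan(0.87256) = 41.1°, dipping toward ENE (azimuth ≈ 066°).

41.1°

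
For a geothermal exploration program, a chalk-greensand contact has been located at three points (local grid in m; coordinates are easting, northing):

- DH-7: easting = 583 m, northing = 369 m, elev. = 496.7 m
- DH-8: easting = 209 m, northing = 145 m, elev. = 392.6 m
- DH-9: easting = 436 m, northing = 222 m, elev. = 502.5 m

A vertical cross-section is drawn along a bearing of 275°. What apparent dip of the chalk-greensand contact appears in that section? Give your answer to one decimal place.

Two edge vectors: DH-7→DH-8 = (-374, -224, -104.1), DH-7→DH-9 = (-147, -147, 5.8).
Normal n = (DH-7→DH-8) × (DH-7→DH-9) = (-16601.9, 17471.9, 22050).
So ∂z/∂easting = −n_x/n_z = 0.75292 and ∂z/∂northing = −n_y/n_z = −0.79238.
Unit vector along 275° is (sin 275°, cos 275°) = (-0.9962, 0.0872).
Slope in that direction = a·(-0.9962) + b·(0.0872) = −0.81912.
Apparent dip = arctan|0.81912| = 39.3° (true dip is 47.5°, so apparent ≤ true as expected).

39.3°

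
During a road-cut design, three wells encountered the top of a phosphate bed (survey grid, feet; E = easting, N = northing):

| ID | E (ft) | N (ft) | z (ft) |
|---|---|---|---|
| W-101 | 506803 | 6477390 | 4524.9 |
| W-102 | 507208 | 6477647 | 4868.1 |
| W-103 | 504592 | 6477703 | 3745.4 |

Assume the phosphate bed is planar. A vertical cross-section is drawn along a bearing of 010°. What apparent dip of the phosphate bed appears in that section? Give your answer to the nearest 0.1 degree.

35.2°

Two edge vectors: W-101→W-102 = (405, 257, 343.2), W-101→W-103 = (-2211, 313, -779.5).
Normal n = (W-101→W-102) × (W-101→W-103) = (-307753.1, -443117.7, 694992).
So ∂z/∂E = −n_x/n_z = 0.44282 and ∂z/∂N = −n_y/n_z = 0.63759.
Unit vector along 010° is (sin 10°, cos 10°) = (0.1736, 0.9848).
Slope in that direction = a·(0.1736) + b·(0.9848) = 0.70479.
Apparent dip = arctan|0.70479| = 35.2° (true dip is 37.8°, so apparent ≤ true as expected).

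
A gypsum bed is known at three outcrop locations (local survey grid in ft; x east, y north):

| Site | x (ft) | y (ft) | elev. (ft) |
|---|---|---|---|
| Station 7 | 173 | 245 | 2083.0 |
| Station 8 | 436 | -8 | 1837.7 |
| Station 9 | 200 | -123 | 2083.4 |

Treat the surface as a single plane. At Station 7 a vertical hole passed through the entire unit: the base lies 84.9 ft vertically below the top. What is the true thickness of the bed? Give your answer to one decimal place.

59.8 ft

Let the plane be z = a·x + b·y + c.
Station 8−Station 7: 263a − 253b = −245.3;  Station 9−Station 7: 27a − 368b = 0.4.
Solving gives a = −1.00465, b = −0.07480.
|∇z| = √(a²+b²) = 1.00743, so dip δ = arctan(1.00743) = 45.21°.
True thickness = vertical thickness × cos δ = 84.9 × cos 45.21° = 59.8 ft.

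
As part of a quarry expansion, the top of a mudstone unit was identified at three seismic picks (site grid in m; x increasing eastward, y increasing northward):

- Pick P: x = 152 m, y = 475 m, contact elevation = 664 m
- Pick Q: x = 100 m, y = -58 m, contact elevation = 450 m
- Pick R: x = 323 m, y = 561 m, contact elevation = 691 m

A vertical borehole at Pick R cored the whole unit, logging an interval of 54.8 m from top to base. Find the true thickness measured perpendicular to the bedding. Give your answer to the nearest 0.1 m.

Two edge vectors: Pick P→Pick Q = (-52, -533, -214), Pick P→Pick R = (171, 86, 27).
Normal n = (Pick P→Pick Q) × (Pick P→Pick R) = (4013, -35190, 86671).
So ∂z/∂x = −n_x/n_z = −0.04630 and ∂z/∂y = −n_y/n_z = 0.40602.
|∇z| = √(a²+b²) = 0.40865, so dip δ = arctan(0.40865) = 22.23°.
True thickness = vertical thickness × cos δ = 54.8 × cos 22.23° = 50.7 m.

50.7 m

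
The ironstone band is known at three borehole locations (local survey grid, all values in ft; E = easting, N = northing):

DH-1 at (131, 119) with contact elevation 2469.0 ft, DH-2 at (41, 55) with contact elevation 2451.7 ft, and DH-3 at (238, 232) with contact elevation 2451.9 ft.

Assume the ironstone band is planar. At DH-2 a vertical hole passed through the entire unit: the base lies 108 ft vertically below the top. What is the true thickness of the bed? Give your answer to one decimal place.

63.6 ft

Let the plane be z = a·E + b·N + c.
DH-2−DH-1: −90a − 64b = −17.3;  DH-3−DH-1: 107a + 113b = −17.1.
Solving gives a = 0.91791, b = −1.02050.
|∇z| = √(a²+b²) = 1.37258, so dip δ = arctan(1.37258) = 53.92°.
True thickness = vertical thickness × cos δ = 108 × cos 53.92° = 63.6 ft.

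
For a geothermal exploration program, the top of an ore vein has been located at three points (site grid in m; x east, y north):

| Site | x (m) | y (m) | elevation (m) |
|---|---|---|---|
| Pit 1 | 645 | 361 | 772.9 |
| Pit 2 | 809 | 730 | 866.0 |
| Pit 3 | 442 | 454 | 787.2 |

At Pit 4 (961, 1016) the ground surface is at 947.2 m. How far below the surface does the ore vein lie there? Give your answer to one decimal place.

Two edge vectors: Pit 1→Pit 2 = (164, 369, 93.1), Pit 1→Pit 3 = (-203, 93, 14.3).
Normal n = (Pit 1→Pit 2) × (Pit 1→Pit 3) = (-3381.6, -21244.5, 90159).
So ∂z/∂x = −n_x/n_z = 0.037507 and ∂z/∂y = −n_y/n_z = 0.235634.
Intercept c from Pit 1: 772.9 − 24.19 − 85.06 = 663.64.
At (961, 1016): z_contact = 36.04 + 239.40 + 663.64 = 939.09 m.
Depth below ground = 947.2 − 939.09 = 8.1 m.

8.1 m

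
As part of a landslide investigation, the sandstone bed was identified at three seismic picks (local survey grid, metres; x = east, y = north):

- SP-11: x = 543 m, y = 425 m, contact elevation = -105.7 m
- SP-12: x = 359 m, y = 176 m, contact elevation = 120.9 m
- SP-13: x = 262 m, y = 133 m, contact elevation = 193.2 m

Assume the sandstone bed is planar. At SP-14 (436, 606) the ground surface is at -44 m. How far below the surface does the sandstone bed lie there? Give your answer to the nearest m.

104 m

Two edge vectors: SP-11→SP-12 = (-184, -249, 226.6), SP-11→SP-13 = (-281, -292, 298.9).
Normal n = (SP-11→SP-12) × (SP-11→SP-13) = (-8258.9, -8677, -16241).
So ∂z/∂x = −n_x/n_z = −0.50852 and ∂z/∂y = −n_y/n_z = −0.53427.
Intercept c from SP-11: -105.7 + 276.13 + 227.06 = 397.49.
At (436, 606): z_contact = −221.7 − 323.8 + 397.49 = -148.0 m.
Depth below ground = -44 − (-148.0) = 104 m.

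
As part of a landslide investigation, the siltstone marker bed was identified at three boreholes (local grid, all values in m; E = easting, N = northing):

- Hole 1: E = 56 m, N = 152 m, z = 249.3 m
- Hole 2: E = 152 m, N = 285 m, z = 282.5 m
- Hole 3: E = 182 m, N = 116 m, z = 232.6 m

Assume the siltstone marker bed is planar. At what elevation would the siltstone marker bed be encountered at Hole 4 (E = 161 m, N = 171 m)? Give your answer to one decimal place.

249.4 m

Two edge vectors: Hole 1→Hole 2 = (96, 133, 33.2), Hole 1→Hole 3 = (126, -36, -16.7).
Normal n = (Hole 1→Hole 2) × (Hole 1→Hole 3) = (-1025.9, 5786.4, -20214).
So ∂z/∂E = −n_x/n_z = −0.05075 and ∂z/∂N = −n_y/n_z = 0.28626.
Intercept c from Hole 1: 249.3 + 2.84 − 43.51 = 208.63.
At (161, 171): z = −8.2 + 48.9 + 208.63 = 249.4 m.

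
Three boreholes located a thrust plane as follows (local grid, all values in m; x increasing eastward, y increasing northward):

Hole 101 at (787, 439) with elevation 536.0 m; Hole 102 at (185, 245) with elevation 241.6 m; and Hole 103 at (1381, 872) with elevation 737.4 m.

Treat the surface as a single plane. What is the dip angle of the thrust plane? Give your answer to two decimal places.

Let the plane be z = a·x + b·y + c.
Hole 102−Hole 101: −602a − 194b = −294.4;  Hole 103−Hole 101: 594a + 433b = 201.4.
Solving gives a = 0.60788, b = −0.36877.
Gradient magnitude |∇z| = √(a² + b²) = √(0.36951 + 0.13599) = 0.71099.
True dip = arctan(0.71099) = 35.41°, dipping toward WNW (azimuth ≈ 301°).

35.41°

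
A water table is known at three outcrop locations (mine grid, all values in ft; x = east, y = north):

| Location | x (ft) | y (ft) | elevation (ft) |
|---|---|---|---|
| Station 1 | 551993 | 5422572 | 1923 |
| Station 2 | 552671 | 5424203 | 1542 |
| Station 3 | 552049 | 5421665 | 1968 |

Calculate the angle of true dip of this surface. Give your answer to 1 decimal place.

21.4°

Let the plane be z = a·x + b·y + c.
Station 2−Station 1: 678a + 1631b = −381;  Station 3−Station 1: 56a − 907b = 45.
Solving gives a = −0.38536, b = −0.07341.
Gradient magnitude |∇z| = √(a² + b²) = √(0.14850 + 0.00539) = 0.39229.
True dip = arctan(0.39229) = 21.4°, dipping toward E (azimuth ≈ 079°).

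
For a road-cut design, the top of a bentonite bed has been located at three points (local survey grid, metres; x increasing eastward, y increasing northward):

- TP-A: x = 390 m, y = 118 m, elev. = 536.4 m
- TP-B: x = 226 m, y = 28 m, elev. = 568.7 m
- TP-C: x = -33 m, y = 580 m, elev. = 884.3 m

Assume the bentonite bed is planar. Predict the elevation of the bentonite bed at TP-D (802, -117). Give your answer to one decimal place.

279.5 m

Two edge vectors: TP-A→TP-B = (-164, -90, 32.3), TP-A→TP-C = (-423, 462, 347.9).
Normal n = (TP-A→TP-B) × (TP-A→TP-C) = (-46233.6, 43392.7, -113838).
So ∂z/∂x = −n_x/n_z = −0.40614 and ∂z/∂y = −n_y/n_z = 0.38118.
Intercept c from TP-A: 536.4 + 158.39 − 44.98 = 649.81.
At (802, -117): z = −325.7 − 44.6 + 649.81 = 279.5 m.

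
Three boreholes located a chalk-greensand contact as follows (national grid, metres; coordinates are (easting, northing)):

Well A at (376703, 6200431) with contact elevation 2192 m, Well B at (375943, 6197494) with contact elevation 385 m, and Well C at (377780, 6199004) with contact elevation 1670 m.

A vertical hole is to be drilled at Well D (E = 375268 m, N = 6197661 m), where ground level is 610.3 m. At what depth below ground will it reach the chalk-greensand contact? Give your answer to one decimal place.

Two edge vectors: Well A→Well B = (-760, -2937, -1807), Well A→Well C = (1077, -1427, -522).
Normal n = (Well A→Well B) × (Well A→Well C) = (-1045475, -2342859, 4247669).
So ∂z/∂E = −n_x/n_z = 0.246129112 and ∂z/∂N = −n_y/n_z = 0.551563458.
Intercept c from Well A: 2192 − 92717.57 − 3419931.16 = −3510456.74.
At (375268, 6197661): z_contact = 92364.38 + 3418403.33 − 3510456.74 = 310.97 m.
Depth below ground = 610.3 − 310.97 = 299.3 m.

299.3 m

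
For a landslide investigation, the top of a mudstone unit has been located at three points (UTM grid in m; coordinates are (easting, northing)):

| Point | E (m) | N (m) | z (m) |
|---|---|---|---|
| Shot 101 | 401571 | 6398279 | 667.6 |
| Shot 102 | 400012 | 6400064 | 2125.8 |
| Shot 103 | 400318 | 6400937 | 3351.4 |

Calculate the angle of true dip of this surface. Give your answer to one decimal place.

53.0°

Let the plane be z = a·E + b·N + c.
Shot 102−Shot 101: −1559a + 1785b = 1458.2;  Shot 103−Shot 101: −1253a + 2658b = 2683.8.
Solving gives a = 0.47959, b = 1.23579.
Gradient magnitude |∇z| = √(a² + b²) = √(0.23001 + 1.52718) = 1.32559.
True dip = arctan(1.32559) = 53.0°, dipping toward SSW (azimuth ≈ 201°).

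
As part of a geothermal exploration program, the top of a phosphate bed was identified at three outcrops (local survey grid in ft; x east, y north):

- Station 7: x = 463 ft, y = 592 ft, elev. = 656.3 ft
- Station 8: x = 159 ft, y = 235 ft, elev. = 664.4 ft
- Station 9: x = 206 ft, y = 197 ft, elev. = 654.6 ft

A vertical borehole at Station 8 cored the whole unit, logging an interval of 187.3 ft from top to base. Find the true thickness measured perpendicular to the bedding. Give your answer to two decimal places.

184.87 ft

Two edge vectors: Station 7→Station 8 = (-304, -357, 8.1), Station 7→Station 9 = (-257, -395, -1.7).
Normal n = (Station 7→Station 8) × (Station 7→Station 9) = (3806.4, -2598.5, 28331).
So ∂z/∂x = −n_x/n_z = −0.13435 and ∂z/∂y = −n_y/n_z = 0.09172.
|∇z| = √(a²+b²) = 0.16268, so dip δ = arctan(0.16268) = 9.24°.
True thickness = vertical thickness × cos δ = 187.3 × cos 9.24° = 184.87 ft.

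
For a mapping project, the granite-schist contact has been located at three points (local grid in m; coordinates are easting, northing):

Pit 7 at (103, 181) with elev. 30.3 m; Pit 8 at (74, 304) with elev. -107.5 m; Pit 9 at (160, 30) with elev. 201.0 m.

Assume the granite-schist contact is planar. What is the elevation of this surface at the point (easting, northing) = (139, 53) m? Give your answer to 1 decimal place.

Let the plane be z = a·easting + b·northing + c.
Pit 8−Pit 7: −29a + 123b = −137.8;  Pit 9−Pit 7: 57a − 151b = 170.7.
Solving gives a = 0.07154, b = −1.10346.
Then c = 30.3 − a·103 − b·181 = 222.66.
At (139, 53): z = 9.9 − 58.5 + 222.66 = 174.1 m.

174.1 m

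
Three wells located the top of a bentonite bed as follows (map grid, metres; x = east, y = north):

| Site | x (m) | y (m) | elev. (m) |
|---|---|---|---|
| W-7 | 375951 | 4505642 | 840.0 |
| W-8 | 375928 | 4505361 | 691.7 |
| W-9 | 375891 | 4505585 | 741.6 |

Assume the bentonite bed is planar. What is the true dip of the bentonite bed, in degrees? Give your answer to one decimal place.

Let the plane be z = a·x + b·y + c.
W-8−W-7: −23a − 281b = −148.3;  W-9−W-7: −60a − 57b = −98.4.
Solving gives a = 1.23463, b = 0.42670.
Gradient magnitude |∇z| = √(a² + b²) = √(1.52432 + 0.18208) = 1.30629.
True dip = arctan(1.30629) = 52.6°, dipping toward WSW (azimuth ≈ 251°).

52.6°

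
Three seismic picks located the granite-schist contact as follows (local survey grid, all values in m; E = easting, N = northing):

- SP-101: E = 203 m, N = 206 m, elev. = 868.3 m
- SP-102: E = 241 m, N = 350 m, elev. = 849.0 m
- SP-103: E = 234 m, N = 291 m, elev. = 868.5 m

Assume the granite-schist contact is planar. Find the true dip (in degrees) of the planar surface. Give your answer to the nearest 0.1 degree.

Two edge vectors: SP-101→SP-102 = (38, 144, -19.3), SP-101→SP-103 = (31, 85, 0.2).
Normal n = (SP-101→SP-102) × (SP-101→SP-103) = (1669.3, -605.9, -1234).
So ∂z/∂E = −n_x/n_z = 1.35276 and ∂z/∂N = −n_y/n_z = −0.49100.
Gradient magnitude |∇z| = √(a² + b²) = √(1.82995 + 0.24109) = 1.43911.
True dip = arctan(1.43911) = 55.2°, dipping toward WNW (azimuth ≈ 290°).

55.2°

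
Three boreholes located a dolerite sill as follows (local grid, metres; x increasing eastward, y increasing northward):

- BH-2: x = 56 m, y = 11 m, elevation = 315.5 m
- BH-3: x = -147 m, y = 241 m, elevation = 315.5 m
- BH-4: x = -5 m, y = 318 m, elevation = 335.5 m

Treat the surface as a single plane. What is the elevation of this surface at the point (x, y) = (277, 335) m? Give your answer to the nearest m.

364 m

Let the plane be z = a·x + b·y + c.
BH-3−BH-2: −203a + 230b = 0;  BH-4−BH-2: −61a + 307b = 20.
Solving gives a = 0.09526, b = 0.08407.
Then c = 315.5 − a·56 − b·11 = 309.24.
At (277, 335): z = 26.4 + 28.2 + 309.24 = 363.8 m.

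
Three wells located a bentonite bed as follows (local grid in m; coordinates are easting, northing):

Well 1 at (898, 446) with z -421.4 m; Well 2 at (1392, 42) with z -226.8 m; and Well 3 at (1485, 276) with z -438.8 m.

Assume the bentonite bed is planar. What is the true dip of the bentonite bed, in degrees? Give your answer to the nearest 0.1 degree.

40.2°

Let the plane be z = a·easting + b·northing + c.
Well 2−Well 1: 494a − 404b = 194.6;  Well 3−Well 1: 587a − 170b = −17.4.
Solving gives a = −0.26188, b = −0.80190.
Gradient magnitude |∇z| = √(a² + b²) = √(0.06858 + 0.64305) = 0.84358.
True dip = arctan(0.84358) = 40.2°, dipping toward NNE (azimuth ≈ 018°).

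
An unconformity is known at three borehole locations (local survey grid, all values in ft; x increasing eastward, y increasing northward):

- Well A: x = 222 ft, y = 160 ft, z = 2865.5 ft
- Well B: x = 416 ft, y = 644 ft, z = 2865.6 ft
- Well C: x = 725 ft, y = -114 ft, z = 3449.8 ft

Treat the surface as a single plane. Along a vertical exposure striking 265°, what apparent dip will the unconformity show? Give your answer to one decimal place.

Let the plane be z = a·x + b·y + c.
Well B−Well A: 194a + 484b = 0.1;  Well C−Well A: 503a − 274b = 584.3.
Solving gives a = 0.95354, b = −0.38200.
Unit vector along 265° is (sin 265°, cos 265°) = (-0.9962, -0.0872).
Slope in that direction = a·(-0.9962) + b·(-0.0872) = −0.91662.
Apparent dip = arctan|0.91662| = 42.5° (true dip is 45.8°, so apparent ≤ true as expected).

42.5°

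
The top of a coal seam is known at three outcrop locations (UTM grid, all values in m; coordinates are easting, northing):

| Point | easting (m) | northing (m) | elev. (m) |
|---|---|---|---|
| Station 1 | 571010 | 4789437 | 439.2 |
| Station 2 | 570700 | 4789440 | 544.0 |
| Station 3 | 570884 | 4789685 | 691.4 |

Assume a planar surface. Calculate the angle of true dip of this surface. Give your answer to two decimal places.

42.34°

Let the plane be z = a·easting + b·northing + c.
Station 2−Station 1: −310a + 3b = 104.8;  Station 3−Station 1: −126a + 248b = 252.2.
Solving gives a = −0.32984, b = 0.84935.
Gradient magnitude |∇z| = √(a² + b²) = √(0.10880 + 0.72140) = 0.91115.
True dip = arctan(0.91115) = 42.34°, dipping toward SSE (azimuth ≈ 159°).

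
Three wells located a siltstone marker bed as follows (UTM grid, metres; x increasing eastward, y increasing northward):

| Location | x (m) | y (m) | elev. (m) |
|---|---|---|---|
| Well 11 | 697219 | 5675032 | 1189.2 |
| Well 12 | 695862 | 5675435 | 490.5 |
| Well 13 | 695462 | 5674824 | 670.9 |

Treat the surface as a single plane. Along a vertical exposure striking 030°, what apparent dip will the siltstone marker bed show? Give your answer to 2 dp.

Let the plane be z = a·x + b·y + c.
Well 12−Well 11: −1357a + 403b = −698.7;  Well 13−Well 11: −1757a − 208b = −518.3.
Solving gives a = 0.35766, b = −0.52940.
Unit vector along 030° is (sin 30°, cos 30°) = (0.5000, 0.8660).
Slope in that direction = a·(0.5000) + b·(0.8660) = −0.27964.
Apparent dip = arctan|0.27964| = 15.62° (true dip is 32.6°, so apparent ≤ true as expected).

15.62°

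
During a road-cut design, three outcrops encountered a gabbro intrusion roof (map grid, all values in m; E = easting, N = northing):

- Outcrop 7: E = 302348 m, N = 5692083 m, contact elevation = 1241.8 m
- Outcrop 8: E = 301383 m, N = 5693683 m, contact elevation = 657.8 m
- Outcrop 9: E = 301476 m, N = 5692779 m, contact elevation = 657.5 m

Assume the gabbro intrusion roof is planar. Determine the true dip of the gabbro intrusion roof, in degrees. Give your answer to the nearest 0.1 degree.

Two edge vectors: Outcrop 7→Outcrop 8 = (-965, 1600, -584), Outcrop 7→Outcrop 9 = (-872, 696, -584.3).
Normal n = (Outcrop 7→Outcrop 8) × (Outcrop 7→Outcrop 9) = (-528416, -54601.5, 723560).
So ∂z/∂E = −n_x/n_z = 0.73030 and ∂z/∂N = −n_y/n_z = 0.07546.
Gradient magnitude |∇z| = √(a² + b²) = √(0.53334 + 0.00569) = 0.73419.
True dip = arctan(0.73419) = 36.3°, dipping toward W (azimuth ≈ 264°).

36.3°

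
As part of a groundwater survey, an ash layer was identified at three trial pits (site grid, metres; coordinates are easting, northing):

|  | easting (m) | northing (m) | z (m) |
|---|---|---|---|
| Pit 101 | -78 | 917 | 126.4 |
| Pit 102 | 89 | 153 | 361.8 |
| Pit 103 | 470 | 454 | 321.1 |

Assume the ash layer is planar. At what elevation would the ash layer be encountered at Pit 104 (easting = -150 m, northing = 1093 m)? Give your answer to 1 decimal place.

Let the plane be z = a·easting + b·northing + c.
Pit 102−Pit 101: 167a − 764b = 235.4;  Pit 103−Pit 101: 548a − 463b = 194.7.
Solving gives a = 0.116480, b = −0.282654.
Then c = 126.4 − a·-78 − b·917 = 394.68.
At (-150, 1093): z = −17.5 − 308.9 + 394.68 = 68.3 m.

68.3 m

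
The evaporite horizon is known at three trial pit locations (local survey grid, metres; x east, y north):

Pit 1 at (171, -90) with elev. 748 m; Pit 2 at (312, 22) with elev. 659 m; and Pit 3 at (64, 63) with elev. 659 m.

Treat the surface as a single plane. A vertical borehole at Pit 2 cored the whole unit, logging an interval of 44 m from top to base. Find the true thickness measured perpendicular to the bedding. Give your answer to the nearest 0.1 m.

Two edge vectors: Pit 1→Pit 2 = (141, 112, -89), Pit 1→Pit 3 = (-107, 153, -89).
Normal n = (Pit 1→Pit 2) × (Pit 1→Pit 3) = (3649, 22072, 33557).
So ∂z/∂x = −n_x/n_z = −0.10874 and ∂z/∂y = −n_y/n_z = −0.65775.
|∇z| = √(a²+b²) = 0.66667, so dip δ = arctan(0.66667) = 33.69°.
True thickness = vertical thickness × cos δ = 44 × cos 33.69° = 36.6 m.

36.6 m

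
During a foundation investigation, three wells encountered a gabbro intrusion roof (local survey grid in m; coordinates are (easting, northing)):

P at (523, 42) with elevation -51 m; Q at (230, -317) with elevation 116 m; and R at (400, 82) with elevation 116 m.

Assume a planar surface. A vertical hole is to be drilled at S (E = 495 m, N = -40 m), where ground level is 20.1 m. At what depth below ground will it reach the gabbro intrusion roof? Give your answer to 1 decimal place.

Two edge vectors: P→Q = (-293, -359, 167), P→R = (-123, 40, 167).
Normal n = (P→Q) × (P→R) = (-66633, 28390, -55877).
So ∂z/∂E = −n_x/n_z = −1.19249 and ∂z/∂N = −n_y/n_z = 0.50808.
Intercept c from P: -51 + 623.67 − 21.34 = 551.34.
At (495, -40): z_contact = −590.28 − 20.32 + 551.34 = -59.27 m.
Depth below ground = 20.1 − (-59.27) = 79.4 m.

79.4 m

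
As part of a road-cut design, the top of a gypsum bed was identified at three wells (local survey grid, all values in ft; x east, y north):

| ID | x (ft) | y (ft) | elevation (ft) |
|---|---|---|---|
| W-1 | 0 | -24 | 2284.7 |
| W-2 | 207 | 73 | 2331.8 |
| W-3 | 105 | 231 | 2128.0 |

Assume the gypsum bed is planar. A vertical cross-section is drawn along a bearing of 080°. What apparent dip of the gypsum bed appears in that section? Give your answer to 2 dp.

25.49°

Two edge vectors: W-1→W-2 = (207, 97, 47.1), W-1→W-3 = (105, 255, -156.7).
Normal n = (W-1→W-2) × (W-1→W-3) = (-27210.4, 37382.4, 42600).
So ∂z/∂x = −n_x/n_z = 0.63874 and ∂z/∂y = −n_y/n_z = −0.87752.
Unit vector along 080° is (sin 80°, cos 80°) = (0.9848, 0.1736).
Slope in that direction = a·(0.9848) + b·(0.1736) = 0.47666.
Apparent dip = arctan|0.47666| = 25.49° (true dip is 47.3°, so apparent ≤ true as expected).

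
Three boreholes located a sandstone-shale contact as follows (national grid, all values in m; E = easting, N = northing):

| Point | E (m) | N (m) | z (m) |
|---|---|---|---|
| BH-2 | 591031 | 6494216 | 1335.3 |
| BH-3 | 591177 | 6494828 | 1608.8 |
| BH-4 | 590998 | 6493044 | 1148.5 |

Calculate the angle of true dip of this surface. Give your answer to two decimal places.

Let the plane be z = a·E + b·N + c.
BH-3−BH-2: 146a + 612b = 273.5;  BH-4−BH-2: −33a − 1172b = −186.8.
Solving gives a = 1.36646, b = 0.12091.
Gradient magnitude |∇z| = √(a² + b²) = √(1.86721 + 0.01462) = 1.37180.
True dip = arctan(1.37180) = 53.91°, dipping toward W (azimuth ≈ 265°).

53.91°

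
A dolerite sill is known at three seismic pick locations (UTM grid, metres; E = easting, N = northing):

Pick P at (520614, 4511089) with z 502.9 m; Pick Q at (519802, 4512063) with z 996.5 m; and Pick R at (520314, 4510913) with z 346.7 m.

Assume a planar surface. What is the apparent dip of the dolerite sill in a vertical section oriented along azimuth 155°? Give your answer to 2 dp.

26.99°

Two edge vectors: Pick P→Pick Q = (-812, 974, 493.6), Pick P→Pick R = (-300, -176, -156.2).
Normal n = (Pick P→Pick Q) × (Pick P→Pick R) = (-65265.2, -274914.4, 435112).
So ∂z/∂E = −n_x/n_z = 0.15000 and ∂z/∂N = −n_y/n_z = 0.63182.
Unit vector along 155° is (sin 155°, cos 155°) = (0.4226, -0.9063).
Slope in that direction = a·(0.4226) + b·(-0.9063) = −0.50924.
Apparent dip = arctan|0.50924| = 26.99° (true dip is 33.0°, so apparent ≤ true as expected).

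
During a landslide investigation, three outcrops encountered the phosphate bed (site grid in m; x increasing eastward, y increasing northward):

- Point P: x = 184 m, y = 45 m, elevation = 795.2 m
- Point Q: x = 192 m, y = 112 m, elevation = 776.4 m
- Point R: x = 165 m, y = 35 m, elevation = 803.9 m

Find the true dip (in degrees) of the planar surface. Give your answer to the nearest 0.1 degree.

Let the plane be z = a·x + b·y + c.
Point Q−Point P: 8a + 67b = −18.8;  Point R−Point P: −19a − 10b = 8.7.
Solving gives a = −0.33101, b = −0.24107.
Gradient magnitude |∇z| = √(a² + b²) = √(0.10957 + 0.05812) = 0.40950.
True dip = arctan(0.40950) = 22.3°, dipping toward NE (azimuth ≈ 054°).

22.3°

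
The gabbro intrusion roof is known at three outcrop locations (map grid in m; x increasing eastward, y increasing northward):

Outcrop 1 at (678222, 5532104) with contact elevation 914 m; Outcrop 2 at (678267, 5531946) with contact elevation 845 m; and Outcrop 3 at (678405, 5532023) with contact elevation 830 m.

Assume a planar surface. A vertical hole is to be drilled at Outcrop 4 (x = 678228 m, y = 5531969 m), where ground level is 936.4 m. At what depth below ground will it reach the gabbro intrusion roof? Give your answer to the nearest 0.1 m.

Let the plane be z = a·x + b·y + c.
Outcrop 2−Outcrop 1: 45a − 158b = −69;  Outcrop 3−Outcrop 1: 183a − 81b = −84.
Solving gives a = −0.304048439, b = 0.350112786.
Then c = 914 − a·678222 − b·5532104 = −1729734.01.
At (678228, 5531969): z_contact = −206214.16 + 1936813.08 − 1729734.01 = 864.91 m.
Depth below ground = 936.4 − 864.91 = 71.5 m.

71.5 m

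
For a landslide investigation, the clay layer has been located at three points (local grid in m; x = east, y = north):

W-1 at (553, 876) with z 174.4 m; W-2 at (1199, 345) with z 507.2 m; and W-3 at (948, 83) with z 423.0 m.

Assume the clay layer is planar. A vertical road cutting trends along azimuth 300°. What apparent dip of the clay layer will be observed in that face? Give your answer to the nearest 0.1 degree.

23.1°

Let the plane be z = a·x + b·y + c.
W-2−W-1: 646a − 531b = 332.8;  W-3−W-1: 395a − 793b = 248.6.
Solving gives a = 0.43600, b = −0.09632.
Unit vector along 300° is (sin 300°, cos 300°) = (-0.8660, 0.5000).
Slope in that direction = a·(-0.8660) + b·(0.5000) = −0.42574.
Apparent dip = arctan|0.42574| = 23.1° (true dip is 24.1°, so apparent ≤ true as expected).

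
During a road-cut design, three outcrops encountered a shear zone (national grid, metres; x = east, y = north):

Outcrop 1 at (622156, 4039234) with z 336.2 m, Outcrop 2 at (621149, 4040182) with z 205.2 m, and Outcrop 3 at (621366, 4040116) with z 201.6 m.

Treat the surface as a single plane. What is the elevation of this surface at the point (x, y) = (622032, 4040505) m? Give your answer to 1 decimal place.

54.4 m

Let the plane be z = a·x + b·y + c.
Outcrop 2−Outcrop 1: −1007a + 948b = −131;  Outcrop 3−Outcrop 1: −790a + 882b = −134.6.
Solving gives a = −0.086595717, b = −0.230170767.
Then c = 336.2 − a·622156 − b·4039234 = 983925.83.
At (622032, 4040505): z = −53865.3 − 930006.1 + 983925.83 = 54.4 m.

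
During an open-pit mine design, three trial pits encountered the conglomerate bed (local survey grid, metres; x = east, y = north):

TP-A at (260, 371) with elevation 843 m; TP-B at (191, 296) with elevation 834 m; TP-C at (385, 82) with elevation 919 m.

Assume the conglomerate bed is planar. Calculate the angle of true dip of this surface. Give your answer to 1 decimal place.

Let the plane be z = a·x + b·y + c.
TP-B−TP-A: −69a − 75b = −9;  TP-C−TP-A: 125a − 289b = 76.
Solving gives a = 0.28316, b = −0.14050.
Gradient magnitude |∇z| = √(a² + b²) = √(0.08018 + 0.01974) = 0.31610.
True dip = arctan(0.31610) = 17.5°, dipping toward WNW (azimuth ≈ 296°).

17.5°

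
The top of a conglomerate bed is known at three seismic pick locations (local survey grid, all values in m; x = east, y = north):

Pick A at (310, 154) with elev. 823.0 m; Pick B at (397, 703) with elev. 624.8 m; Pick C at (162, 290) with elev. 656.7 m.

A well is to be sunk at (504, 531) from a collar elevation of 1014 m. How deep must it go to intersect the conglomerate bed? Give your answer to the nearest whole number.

Two edge vectors: Pick A→Pick B = (87, 549, -198.2), Pick A→Pick C = (-148, 136, -166.3).
Normal n = (Pick A→Pick B) × (Pick A→Pick C) = (-64343.5, 43801.7, 93084).
So ∂z/∂x = −n_x/n_z = 0.69124 and ∂z/∂y = −n_y/n_z = −0.47056.
Intercept c from Pick A: 823 − 214.28 + 72.47 = 681.18.
At (504, 531): z_contact = 348.4 − 249.9 + 681.18 = 779.7 m.
Depth below ground = 1014 − 779.7 = 234 m.

234 m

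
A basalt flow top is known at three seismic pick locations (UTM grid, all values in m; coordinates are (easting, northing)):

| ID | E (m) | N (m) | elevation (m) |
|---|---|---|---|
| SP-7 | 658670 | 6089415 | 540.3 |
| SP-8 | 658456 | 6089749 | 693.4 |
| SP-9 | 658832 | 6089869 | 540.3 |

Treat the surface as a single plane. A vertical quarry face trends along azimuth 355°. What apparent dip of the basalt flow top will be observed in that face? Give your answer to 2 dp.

11.50°

Two edge vectors: SP-7→SP-8 = (-214, 334, 153.1), SP-7→SP-9 = (162, 454, 0).
Normal n = (SP-7→SP-8) × (SP-7→SP-9) = (-69507.4, 24802.2, -151264).
So ∂z/∂E = −n_x/n_z = −0.45951 and ∂z/∂N = −n_y/n_z = 0.16397.
Unit vector along 355° is (sin 355°, cos 355°) = (-0.0872, 0.9962).
Slope in that direction = a·(-0.0872) + b·(0.9962) = 0.20339.
Apparent dip = arctan|0.20339| = 11.50° (true dip is 26.0°, so apparent ≤ true as expected).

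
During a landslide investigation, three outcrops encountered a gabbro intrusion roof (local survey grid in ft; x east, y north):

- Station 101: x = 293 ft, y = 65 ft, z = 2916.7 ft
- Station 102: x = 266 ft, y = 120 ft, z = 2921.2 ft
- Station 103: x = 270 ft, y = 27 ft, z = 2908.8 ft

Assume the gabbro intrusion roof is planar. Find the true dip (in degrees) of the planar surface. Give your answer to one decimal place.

10.2°

Let the plane be z = a·x + b·y + c.
Station 102−Station 101: −27a + 55b = 4.5;  Station 103−Station 101: −23a − 38b = −7.9.
Solving gives a = 0.11502, b = 0.13828.
Gradient magnitude |∇z| = √(a² + b²) = √(0.01323 + 0.01912) = 0.17986.
True dip = arctan(0.17986) = 10.2°, dipping toward SW (azimuth ≈ 220°).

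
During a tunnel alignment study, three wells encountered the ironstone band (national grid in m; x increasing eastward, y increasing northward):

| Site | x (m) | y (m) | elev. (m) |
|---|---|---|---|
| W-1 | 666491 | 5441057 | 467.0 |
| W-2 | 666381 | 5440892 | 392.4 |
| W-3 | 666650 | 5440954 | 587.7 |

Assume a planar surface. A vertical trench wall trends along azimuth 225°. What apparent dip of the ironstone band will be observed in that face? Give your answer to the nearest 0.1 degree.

Two edge vectors: W-1→W-2 = (-110, -165, -74.6), W-1→W-3 = (159, -103, 120.7).
Normal n = (W-1→W-2) × (W-1→W-3) = (-27599.3, 1415.6, 37565).
So ∂z/∂x = −n_x/n_z = 0.73471 and ∂z/∂y = −n_y/n_z = −0.03768.
Unit vector along 225° is (sin 225°, cos 225°) = (-0.7071, -0.7071).
Slope in that direction = a·(-0.7071) + b·(-0.7071) = −0.49287.
Apparent dip = arctan|0.49287| = 26.2° (true dip is 36.3°, so apparent ≤ true as expected).

26.2°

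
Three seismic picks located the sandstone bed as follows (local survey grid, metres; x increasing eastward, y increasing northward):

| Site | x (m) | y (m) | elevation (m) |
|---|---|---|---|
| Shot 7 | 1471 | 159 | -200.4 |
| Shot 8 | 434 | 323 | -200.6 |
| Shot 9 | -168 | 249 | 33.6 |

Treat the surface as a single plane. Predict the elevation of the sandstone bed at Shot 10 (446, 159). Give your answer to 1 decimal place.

Let the plane be z = a·x + b·y + c.
Shot 8−Shot 7: −1037a + 164b = −0.2;  Shot 9−Shot 7: −1639a + 90b = 234.
Solving gives a = −0.218812, b = −1.384803.
Then c = -200.4 − a·1471 − b·159 = 341.66.
At (446, 159): z = −97.6 − 220.2 + 341.66 = 23.9 m.

23.9 m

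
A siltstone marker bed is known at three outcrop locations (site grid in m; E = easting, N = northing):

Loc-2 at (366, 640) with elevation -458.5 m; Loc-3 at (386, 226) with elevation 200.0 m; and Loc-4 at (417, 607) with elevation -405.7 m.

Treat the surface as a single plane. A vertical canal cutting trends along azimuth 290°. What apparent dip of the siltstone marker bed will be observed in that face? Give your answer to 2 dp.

Let the plane be z = a·E + b·N + c.
Loc-3−Loc-2: 20a − 414b = 658.5;  Loc-4−Loc-2: 51a − 33b = 52.8.
Solving gives a = 0.00629, b = −1.59028.
Unit vector along 290° is (sin 290°, cos 290°) = (-0.9397, 0.3420).
Slope in that direction = a·(-0.9397) + b·(0.3420) = −0.54982.
Apparent dip = arctan|0.54982| = 28.80° (true dip is 57.8°, so apparent ≤ true as expected).

28.80°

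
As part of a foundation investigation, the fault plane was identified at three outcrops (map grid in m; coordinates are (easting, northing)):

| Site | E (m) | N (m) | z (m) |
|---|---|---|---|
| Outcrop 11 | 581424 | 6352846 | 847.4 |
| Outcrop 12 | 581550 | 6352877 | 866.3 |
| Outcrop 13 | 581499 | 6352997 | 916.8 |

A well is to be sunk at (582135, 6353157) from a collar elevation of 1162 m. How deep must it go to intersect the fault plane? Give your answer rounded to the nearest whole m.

148 m

Let the plane be z = a·E + b·N + c.
Outcrop 12−Outcrop 11: 126a + 31b = 18.9;  Outcrop 13−Outcrop 11: 75a + 151b = 69.4.
Solving gives a = 0.04206335, b = 0.43871026.
Then c = 847.4 − a·581424 − b·6352846 = −2810667.94.
At (582135, 6353157): z_contact = 24486.5 + 2787195.1 − 2810667.94 = 1013.7 m.
Depth below ground = 1162 − 1013.7 = 148 m.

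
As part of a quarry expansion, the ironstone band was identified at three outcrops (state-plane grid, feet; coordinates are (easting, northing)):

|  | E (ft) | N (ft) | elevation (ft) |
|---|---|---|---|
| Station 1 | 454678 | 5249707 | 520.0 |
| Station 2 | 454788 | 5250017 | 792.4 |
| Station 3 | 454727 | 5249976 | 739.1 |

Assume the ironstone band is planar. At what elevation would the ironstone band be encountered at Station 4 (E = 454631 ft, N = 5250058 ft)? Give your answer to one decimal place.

764.6 ft

Let the plane be z = a·E + b·N + c.
Station 2−Station 1: 110a + 310b = 272.4;  Station 3−Station 1: 49a + 269b = 219.1.
Solving gives a = 0.371847222, b = 0.746763889.
Then c = 520 − a·454678 − b·5249707 = −4088842.37.
At (454631, 5250058): z = 169053.3 + 3920553.7 − 4088842.37 = 764.6 ft.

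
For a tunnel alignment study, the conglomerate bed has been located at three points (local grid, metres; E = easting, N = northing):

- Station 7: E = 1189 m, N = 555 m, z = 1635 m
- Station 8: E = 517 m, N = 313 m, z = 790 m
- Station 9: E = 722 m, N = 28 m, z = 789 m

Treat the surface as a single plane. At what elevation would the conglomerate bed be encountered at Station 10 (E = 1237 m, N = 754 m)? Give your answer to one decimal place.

Let the plane be z = a·E + b·N + c.
Station 8−Station 7: −672a − 242b = −845;  Station 9−Station 7: −467a − 527b = −846.
Solving gives a = 0.997732, b = 0.721175.
Then c = 1635 − a·1189 − b·555 = 48.44.
At (1237, 754): z = 1234.2 + 543.8 + 48.44 = 1826.4 m.

1826.4 m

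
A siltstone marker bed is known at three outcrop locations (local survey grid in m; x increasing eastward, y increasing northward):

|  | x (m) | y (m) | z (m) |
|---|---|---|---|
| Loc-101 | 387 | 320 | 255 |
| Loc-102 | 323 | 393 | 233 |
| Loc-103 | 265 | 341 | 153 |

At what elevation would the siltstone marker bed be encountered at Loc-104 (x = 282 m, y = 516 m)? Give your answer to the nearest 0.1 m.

257.7 m

Let the plane be z = a·x + b·y + c.
Loc-102−Loc-101: −64a + 73b = −22;  Loc-103−Loc-101: −122a + 21b = −102.
Solving gives a = 0.92357, b = 0.50833.
Then c = 255 − a·387 − b·320 = −265.09.
At (282, 516): z = 260.4 + 262.3 − 265.09 = 257.7 m.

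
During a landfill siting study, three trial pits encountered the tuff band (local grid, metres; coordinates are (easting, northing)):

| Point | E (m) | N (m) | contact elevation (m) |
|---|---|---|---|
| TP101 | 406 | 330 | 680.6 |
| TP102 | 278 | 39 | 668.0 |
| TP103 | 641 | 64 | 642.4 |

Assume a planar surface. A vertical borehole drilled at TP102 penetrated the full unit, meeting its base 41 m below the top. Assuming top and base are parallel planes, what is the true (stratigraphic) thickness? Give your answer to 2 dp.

Let the plane be z = a·E + b·N + c.
TP102−TP101: −128a − 291b = −12.6;  TP103−TP101: 235a − 266b = −38.2.
Solving gives a = −0.07580, b = 0.07664.
|∇z| = √(a²+b²) = 0.10780, so dip δ = arctan(0.10780) = 6.15°.
True thickness = vertical thickness × cos δ = 41 × cos 6.15° = 40.76 m.

40.76 m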